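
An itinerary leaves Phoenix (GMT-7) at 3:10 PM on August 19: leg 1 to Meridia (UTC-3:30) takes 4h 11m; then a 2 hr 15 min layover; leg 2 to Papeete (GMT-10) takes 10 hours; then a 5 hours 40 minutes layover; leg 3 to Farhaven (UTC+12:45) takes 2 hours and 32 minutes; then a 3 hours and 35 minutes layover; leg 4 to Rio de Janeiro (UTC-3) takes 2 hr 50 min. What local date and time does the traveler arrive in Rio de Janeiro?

Convert departure to UTC: 3:10 PM + 7:00 = 10:10 PM UTC on Aug 19.
Add 4 hours and 11 minutes leg 1 → 2:21 AM UTC (Aug 20).
Add 2 hours and 15 minutes layover in Meridia → 4:36 AM UTC.
Add 10 hours leg 2 → 2:36 PM UTC.
Add 5 hours and 40 minutes layover in Papeete → 8:16 PM UTC.
Add 2 hours and 32 minutes leg 3 → 10:48 PM UTC.
Add 3 hours 35 minutes layover in Farhaven → 2:23 AM UTC (Aug 21).
Add 2 hours 50 minutes leg 4 → 5:13 AM UTC.
Rio de Janeiro is UTC−3:00, so local arrival = 5:13 AM − 3:00 = 2:13 AM on Aug 21.

2:13 AM on Aug 21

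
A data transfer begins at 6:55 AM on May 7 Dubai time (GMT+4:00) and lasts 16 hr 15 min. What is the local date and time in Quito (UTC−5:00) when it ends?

2:10 PM on May 7

Quito is 9:00 behind Dubai.
After 16 hours 15 minutes it is 11:10 PM in Dubai.
Shift by the zone difference: 11:10 PM − 9:00 = 2:10 PM on May 7 in Quito.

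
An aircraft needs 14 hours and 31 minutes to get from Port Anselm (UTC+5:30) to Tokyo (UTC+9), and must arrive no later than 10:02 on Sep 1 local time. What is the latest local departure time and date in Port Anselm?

16:01 on August 31

Target arrival in UTC: 10:02 − 9:00 = 01:02 on Sep 1.
Subtract 14 hours 31 minutes → departure 10:31 UTC on Aug 31.
Port Anselm is UTC+5:30: 10:31 + 5:30 = 16:01 on Aug 31.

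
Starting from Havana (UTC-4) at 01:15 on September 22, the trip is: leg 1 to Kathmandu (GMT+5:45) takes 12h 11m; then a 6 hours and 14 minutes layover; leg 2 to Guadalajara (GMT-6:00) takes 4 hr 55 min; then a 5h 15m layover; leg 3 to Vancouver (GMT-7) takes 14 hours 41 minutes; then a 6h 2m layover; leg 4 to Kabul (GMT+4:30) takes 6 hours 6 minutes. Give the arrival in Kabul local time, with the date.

Convert departure to UTC: 01:15 + 4:00 = 05:15 UTC on Sep 22.
Add 12 hours 11 minutes leg 1 → 17:26 UTC.
Add 6 hours 14 minutes layover in Kathmandu → 23:40 UTC.
Add 4 hours 55 minutes leg 2 → 04:35 UTC (Sep 23).
Add 5 hours 15 minutes layover in Guadalajara → 09:50 UTC.
Add 14 hours and 41 minutes leg 3 → 00:31 UTC (Sep 24).
Add 6 hours 2 minutes layover in Vancouver → 06:33 UTC.
Add 6 hours and 6 minutes leg 4 → 12:39 UTC.
Kabul is UTC+4:30, so local arrival = 12:39 + 4:30 = 17:09 on Sep 24.

17:09 on September 24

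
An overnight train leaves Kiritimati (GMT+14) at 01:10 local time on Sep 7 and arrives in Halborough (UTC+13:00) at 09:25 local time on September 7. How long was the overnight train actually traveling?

Halborough is 1:00 behind Kiritimati.
Clock-face elapsed time (ignoring zones) is 8 hours 15 minutes.
Actual elapsed = 8 hours 15 minutes + 1:00 = 9 hours 15 minutes.

9 hours 15 minutes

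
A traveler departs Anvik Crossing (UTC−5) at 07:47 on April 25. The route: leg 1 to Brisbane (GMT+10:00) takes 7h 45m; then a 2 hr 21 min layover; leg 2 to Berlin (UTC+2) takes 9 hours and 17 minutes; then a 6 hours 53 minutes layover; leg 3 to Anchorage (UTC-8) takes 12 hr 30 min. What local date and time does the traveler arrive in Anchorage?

19:33 on April 26

Convert departure to UTC: 07:47 + 5:00 = 12:47 UTC on Apr 25.
Add 7 hours and 45 minutes leg 1 → 20:32 UTC.
Add 2 hours 21 minutes layover in Brisbane → 22:53 UTC.
Add 9 hours and 17 minutes leg 2 → 08:10 UTC (Apr 26).
Add 6 hours 53 minutes layover in Berlin → 15:03 UTC.
Add 12 hours and 30 minutes leg 3 → 03:33 UTC (Apr 27).
Anchorage is UTC−8:00, so local arrival = 03:33 − 8:00 = 19:33 on Apr 26.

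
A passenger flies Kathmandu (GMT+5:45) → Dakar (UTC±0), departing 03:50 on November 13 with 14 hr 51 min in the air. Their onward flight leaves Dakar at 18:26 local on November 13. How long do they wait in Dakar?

5 hours 30 minutes

Convert departure to UTC: 03:50 − 5:45 = 22:05 UTC on Nov 12.
Add 14 hours 51 minutes flight time → 12:56 UTC (Nov 13).
Dakar is UTC+0, so local arrival is the same: 12:56 on Nov 13.
Layover = 18:26 − 12:56 = 5 hours 30 minutes.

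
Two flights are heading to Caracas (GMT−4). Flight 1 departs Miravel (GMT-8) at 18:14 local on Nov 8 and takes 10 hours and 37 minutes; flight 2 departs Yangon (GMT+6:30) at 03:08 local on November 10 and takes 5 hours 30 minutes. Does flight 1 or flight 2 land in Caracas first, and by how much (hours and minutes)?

the first, by 13 hours 17 minutes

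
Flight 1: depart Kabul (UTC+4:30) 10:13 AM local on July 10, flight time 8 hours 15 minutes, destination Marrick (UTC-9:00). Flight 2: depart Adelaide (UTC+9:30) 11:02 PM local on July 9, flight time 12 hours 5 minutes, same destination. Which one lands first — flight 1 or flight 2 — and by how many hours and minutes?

Flight 1 in UTC: 10:13 AM − 4:30 = 5:43 AM on Jul 10.
+8 hours 15 minutes → arrive 1:58 PM UTC on Jul 10.
Flight 2 in UTC: 11:02 PM − 9:30 = 1:32 PM on Jul 9.
+12 hours and 5 minutes → arrive 1:37 AM UTC on Jul 10.
Flight 2 lands earlier by 12 hours 21 minutes.

the second, by 12 hours 21 minutes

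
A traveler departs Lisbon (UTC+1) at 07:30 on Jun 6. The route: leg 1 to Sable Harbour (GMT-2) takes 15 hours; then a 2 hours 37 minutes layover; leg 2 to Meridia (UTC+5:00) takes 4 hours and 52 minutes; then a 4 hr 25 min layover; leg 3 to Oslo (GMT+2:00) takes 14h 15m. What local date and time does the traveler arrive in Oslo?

01:39 on Jun 8

Convert departure to UTC: 07:30 − 1:00 = 06:30 UTC on Jun 6.
Add 15 hours leg 1 → 21:30 UTC.
Add 2 hours 37 minutes layover in Sable Harbour → 00:07 UTC (Jun 7).
Add 4 hours and 52 minutes leg 2 → 04:59 UTC.
Add 4 hours and 25 minutes layover in Meridia → 09:24 UTC.
Add 14 hours and 15 minutes leg 3 → 23:39 UTC.
Oslo is UTC+2:00, so local arrival = 23:39 + 2:00 = 01:39 on Jun 8.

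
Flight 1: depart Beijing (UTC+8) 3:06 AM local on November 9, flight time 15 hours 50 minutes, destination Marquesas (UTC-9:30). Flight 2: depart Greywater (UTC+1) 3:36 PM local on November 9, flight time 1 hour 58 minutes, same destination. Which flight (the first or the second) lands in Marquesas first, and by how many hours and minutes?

the first, by 5 hours 38 minutes

Flight 1 in UTC: 3:06 AM − 8:00 = 7:06 PM on Nov 8.
+15 hours and 50 minutes → arrive 10:56 AM UTC on Nov 9.
Flight 2 in UTC: 3:36 PM − 1:00 = 2:36 PM on Nov 9.
+1 hour 58 minutes → arrive 4:34 PM UTC on Nov 9.
Flight 1 lands earlier by 5 hours 38 minutes.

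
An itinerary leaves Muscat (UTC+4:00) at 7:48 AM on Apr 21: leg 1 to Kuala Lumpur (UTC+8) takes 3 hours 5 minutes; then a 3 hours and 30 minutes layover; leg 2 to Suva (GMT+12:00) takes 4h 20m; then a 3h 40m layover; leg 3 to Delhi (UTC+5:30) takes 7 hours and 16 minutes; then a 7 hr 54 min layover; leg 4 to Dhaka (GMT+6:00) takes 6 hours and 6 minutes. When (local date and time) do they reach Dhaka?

9:39 PM on Apr 22

Convert departure to UTC: 7:48 AM − 4:00 = 3:48 AM UTC on Apr 21.
Add 3 hours 5 minutes leg 1 → 6:53 AM UTC.
Add 3 hours 30 minutes layover in Kuala Lumpur → 10:23 AM UTC.
Add 4 hours 20 minutes leg 2 → 2:43 PM UTC.
Add 3 hours 40 minutes layover in Suva → 6:23 PM UTC.
Add 7 hours 16 minutes leg 3 → 1:39 AM UTC (Apr 22).
Add 7 hours 54 minutes layover in Delhi → 9:33 AM UTC.
Add 6 hours and 6 minutes leg 4 → 3:39 PM UTC.
Dhaka is UTC+6:00, so local arrival = 3:39 PM + 6:00 = 9:39 PM on Apr 22.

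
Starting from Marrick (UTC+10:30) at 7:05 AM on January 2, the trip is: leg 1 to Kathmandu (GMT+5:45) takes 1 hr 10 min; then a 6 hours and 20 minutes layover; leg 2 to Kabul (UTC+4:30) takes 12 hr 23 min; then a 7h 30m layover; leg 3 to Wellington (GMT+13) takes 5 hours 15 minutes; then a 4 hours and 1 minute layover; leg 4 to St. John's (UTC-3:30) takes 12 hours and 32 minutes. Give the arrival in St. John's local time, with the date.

6:16 PM on Jan 3

Convert departure to UTC: 7:05 AM − 10:30 = 8:35 PM UTC on Jan 1.
Add 1 hour 10 minutes leg 1 → 9:45 PM UTC.
Add 6 hours and 20 minutes layover in Kathmandu → 4:05 AM UTC (Jan 2).
Add 12 hours 23 minutes leg 2 → 4:28 PM UTC.
Add 7 hours and 30 minutes layover in Kabul → 11:58 PM UTC.
Add 5 hours and 15 minutes leg 3 → 5:13 AM UTC (Jan 3).
Add 4 hours 1 minute layover in Wellington → 9:14 AM UTC.
Add 12 hours and 32 minutes leg 4 → 9:46 PM UTC.
St. John's is UTC−3:30, so local arrival = 9:46 PM − 3:30 = 6:16 PM on Jan 3.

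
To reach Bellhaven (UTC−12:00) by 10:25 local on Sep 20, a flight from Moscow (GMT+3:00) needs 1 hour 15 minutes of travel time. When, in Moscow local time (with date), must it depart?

Target arrival in UTC: 10:25 + 12:00 = 22:25 on Sep 20.
Subtract 1 hour and 15 minutes → departure 21:10 UTC on Sep 20.
Moscow is UTC+3:00: 21:10 + 3:00 = 00:10 on Sep 21.

00:10 on September 21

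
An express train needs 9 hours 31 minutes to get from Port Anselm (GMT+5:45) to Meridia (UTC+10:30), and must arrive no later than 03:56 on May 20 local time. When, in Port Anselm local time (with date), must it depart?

Target arrival in UTC: 03:56 − 10:30 = 17:26 on May 19.
Subtract 9 hours and 31 minutes → departure 07:55 UTC on May 19.
Port Anselm is UTC+5:45: 07:55 + 5:45 = 13:40 on May 19.

13:40 on May 19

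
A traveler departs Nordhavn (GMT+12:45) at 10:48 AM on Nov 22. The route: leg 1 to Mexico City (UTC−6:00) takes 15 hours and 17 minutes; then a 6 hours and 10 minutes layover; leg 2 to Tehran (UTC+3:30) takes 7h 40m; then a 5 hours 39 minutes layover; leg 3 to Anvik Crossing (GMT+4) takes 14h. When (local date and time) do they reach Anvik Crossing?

2:49 AM on Nov 24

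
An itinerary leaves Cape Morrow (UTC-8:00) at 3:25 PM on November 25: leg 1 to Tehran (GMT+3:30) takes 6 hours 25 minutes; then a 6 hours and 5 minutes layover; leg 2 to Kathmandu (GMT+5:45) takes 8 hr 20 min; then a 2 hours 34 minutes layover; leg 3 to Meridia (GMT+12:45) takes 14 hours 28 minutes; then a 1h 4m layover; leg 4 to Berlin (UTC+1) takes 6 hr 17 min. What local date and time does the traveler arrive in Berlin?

Convert departure to UTC: 3:25 PM + 8:00 = 11:25 PM UTC on Nov 25.
Add 6 hours 25 minutes leg 1 → 5:50 AM UTC (Nov 26).
Add 6 hours 5 minutes layover in Tehran → 11:55 AM UTC.
Add 8 hours and 20 minutes leg 2 → 8:15 PM UTC.
Add 2 hours 34 minutes layover in Kathmandu → 10:49 PM UTC.
Add 14 hours 28 minutes leg 3 → 1:17 PM UTC (Nov 27).
Add 1 hour 4 minutes layover in Meridia → 2:21 PM UTC.
Add 6 hours and 17 minutes leg 4 → 8:38 PM UTC.
Berlin is UTC+1:00, so local arrival = 8:38 PM + 1:00 = 9:38 PM on Nov 27.

9:38 PM on Nov 27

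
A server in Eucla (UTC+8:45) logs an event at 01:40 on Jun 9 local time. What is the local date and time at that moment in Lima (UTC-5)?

In UTC: 01:40 − 8:45 = 16:55 on Jun 8.
Lima is UTC−5:00: 16:55 − 5:00 = 11:55 on Jun 8.

11:55 on Jun 8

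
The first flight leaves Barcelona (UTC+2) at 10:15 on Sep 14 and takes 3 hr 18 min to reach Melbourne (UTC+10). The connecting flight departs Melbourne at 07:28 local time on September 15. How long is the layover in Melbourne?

9 hours 55 minutes

Convert departure to UTC: 10:15 − 2:00 = 08:15 UTC on Sep 14.
Add 3 hours and 18 minutes flight time → 11:33 UTC.
Melbourne is UTC+10:00, so local arrival = 11:33 + 10:00 = 21:33 on Sep 14.
Layover = 07:28 − 21:33 (+1 day) = 9 hours 55 minutes.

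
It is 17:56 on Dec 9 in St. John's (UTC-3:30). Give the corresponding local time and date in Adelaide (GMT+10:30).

Adelaide is 14:00 ahead of St. John's.
Shift by the zone difference: 17:56 + 14:00 = 07:56 on Dec 10 in Adelaide.

07:56 on Dec 10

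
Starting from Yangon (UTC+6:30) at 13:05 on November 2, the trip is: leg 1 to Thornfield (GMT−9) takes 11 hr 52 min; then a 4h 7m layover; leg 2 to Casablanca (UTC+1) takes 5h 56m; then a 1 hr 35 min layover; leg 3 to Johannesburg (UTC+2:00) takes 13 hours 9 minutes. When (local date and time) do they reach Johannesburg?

21:14 on November 3

Convert departure to UTC: 13:05 − 6:30 = 06:35 UTC on Nov 2.
Add 11 hours 52 minutes leg 1 → 18:27 UTC.
Add 4 hours 7 minutes layover in Thornfield → 22:34 UTC.
Add 5 hours and 56 minutes leg 2 → 04:30 UTC (Nov 3).
Add 1 hour 35 minutes layover in Casablanca → 06:05 UTC.
Add 13 hours 9 minutes leg 3 → 19:14 UTC.
Johannesburg is UTC+2:00, so local arrival = 19:14 + 2:00 = 21:14 on Nov 3.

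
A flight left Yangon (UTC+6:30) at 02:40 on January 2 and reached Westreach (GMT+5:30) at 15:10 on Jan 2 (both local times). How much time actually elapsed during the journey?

13 hours 30 minutes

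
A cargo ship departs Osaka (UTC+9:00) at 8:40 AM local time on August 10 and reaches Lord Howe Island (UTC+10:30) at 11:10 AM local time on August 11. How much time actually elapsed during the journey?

25 hours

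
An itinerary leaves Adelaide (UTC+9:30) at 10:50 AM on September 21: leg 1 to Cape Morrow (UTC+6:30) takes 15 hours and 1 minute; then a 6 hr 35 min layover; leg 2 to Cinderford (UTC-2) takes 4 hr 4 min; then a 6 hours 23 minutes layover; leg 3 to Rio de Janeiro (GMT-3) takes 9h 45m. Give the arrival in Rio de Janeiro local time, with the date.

4:08 PM on September 22

Convert departure to UTC: 10:50 AM − 9:30 = 1:20 AM UTC on Sep 21.
Add 15 hours and 1 minute leg 1 → 4:21 PM UTC.
Add 6 hours and 35 minutes layover in Cape Morrow → 10:56 PM UTC.
Add 4 hours 4 minutes leg 2 → 3:00 AM UTC (Sep 22).
Add 6 hours and 23 minutes layover in Cinderford → 9:23 AM UTC.
Add 9 hours 45 minutes leg 3 → 7:08 PM UTC.
Rio de Janeiro is UTC−3:00, so local arrival = 7:08 PM − 3:00 = 4:08 PM on Sep 22.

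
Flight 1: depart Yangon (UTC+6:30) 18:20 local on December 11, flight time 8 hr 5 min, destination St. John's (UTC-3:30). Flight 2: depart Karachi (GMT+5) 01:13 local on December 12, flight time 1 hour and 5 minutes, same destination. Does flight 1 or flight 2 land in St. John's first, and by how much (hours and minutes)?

the first, by 1 hour 23 minutes

Flight 1 in UTC: 18:20 − 6:30 = 11:50 on Dec 11.
+8 hours and 5 minutes → arrive 19:55 UTC on Dec 11.
Flight 2 in UTC: 01:13 − 5:00 = 20:13 on Dec 11.
+1 hour 5 minutes → arrive 21:18 UTC on Dec 11.
Flight 1 lands earlier by 1 hour 23 minutes.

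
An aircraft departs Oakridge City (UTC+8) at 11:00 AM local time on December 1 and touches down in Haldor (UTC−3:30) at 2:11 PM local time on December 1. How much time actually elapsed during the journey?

14 hours 41 minutes

Haldor is 11:30 behind Oakridge City.
Clock-face elapsed time (ignoring zones) is 3 hours 11 minutes.
Actual elapsed = 3 hours 11 minutes + 11:30 = 14 hours 41 minutes.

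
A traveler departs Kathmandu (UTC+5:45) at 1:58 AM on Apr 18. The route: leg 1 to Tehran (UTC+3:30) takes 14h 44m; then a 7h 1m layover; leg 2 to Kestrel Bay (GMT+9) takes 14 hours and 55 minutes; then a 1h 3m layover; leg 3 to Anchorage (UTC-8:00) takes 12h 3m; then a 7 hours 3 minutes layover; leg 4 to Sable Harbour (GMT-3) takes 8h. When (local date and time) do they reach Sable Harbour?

Convert departure to UTC: 1:58 AM − 5:45 = 8:13 PM UTC on Apr 17.
Add 14 hours 44 minutes leg 1 → 10:57 AM UTC (Apr 18).
Add 7 hours and 1 minute layover in Tehran → 5:58 PM UTC.
Add 14 hours 55 minutes leg 2 → 8:53 AM UTC (Apr 19).
Add 1 hour 3 minutes layover in Kestrel Bay → 9:56 AM UTC.
Add 12 hours 3 minutes leg 3 → 9:59 PM UTC.
Add 7 hours and 3 minutes layover in Anchorage → 5:02 AM UTC (Apr 20).
Add 8 hours leg 4 → 1:02 PM UTC.
Sable Harbour is UTC−3:00, so local arrival = 1:02 PM − 3:00 = 10:02 AM on Apr 20.

10:02 AM on April 20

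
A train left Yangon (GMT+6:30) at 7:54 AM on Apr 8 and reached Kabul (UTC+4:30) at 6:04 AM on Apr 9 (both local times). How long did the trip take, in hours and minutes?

24 hours 10 minutes

Departure in UTC: 7:54 AM − 6:30 = 1:24 AM on Apr 8.
Arrival in UTC: 6:04 AM − 4:30 = 1:34 AM on Apr 9.
Elapsed = 1:34 AM − 1:24 AM (+1 day) = 24 hours 10 minutes.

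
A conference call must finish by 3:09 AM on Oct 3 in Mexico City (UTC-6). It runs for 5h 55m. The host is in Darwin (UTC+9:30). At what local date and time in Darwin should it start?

12:44 PM on October 3

Target end time in UTC: 3:09 AM + 6:00 = 9:09 AM on Oct 3.
Subtract 5 hours and 55 minutes → start 3:14 AM UTC on Oct 3.
Darwin is UTC+9:30: 3:14 AM + 9:30 = 12:44 PM on Oct 3.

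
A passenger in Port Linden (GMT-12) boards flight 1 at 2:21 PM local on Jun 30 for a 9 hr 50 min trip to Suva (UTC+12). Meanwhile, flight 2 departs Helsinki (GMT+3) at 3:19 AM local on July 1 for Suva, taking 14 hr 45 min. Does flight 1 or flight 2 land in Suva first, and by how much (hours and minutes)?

Flight 1 in UTC: 2:21 PM + 12:00 = 2:21 AM on Jul 1.
+9 hours and 50 minutes → arrive 12:11 PM UTC on Jul 1.
Flight 2 in UTC: 3:19 AM − 3:00 = 12:19 AM on Jul 1.
+14 hours 45 minutes → arrive 3:04 PM UTC on Jul 1.
Flight 1 lands earlier by 2 hours 53 minutes.

the first, by 2 hours 53 minutes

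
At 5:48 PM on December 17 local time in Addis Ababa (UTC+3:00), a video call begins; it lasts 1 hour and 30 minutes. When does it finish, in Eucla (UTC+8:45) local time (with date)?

1:03 AM on Dec 18

Convert start to UTC: 5:48 PM − 3:00 = 2:48 PM UTC on Dec 17.
Add 1 hour 30 minutes duration → 4:18 PM UTC.
Eucla is UTC+8:45, so local end time = 4:18 PM + 8:45 = 1:03 AM on Dec 18.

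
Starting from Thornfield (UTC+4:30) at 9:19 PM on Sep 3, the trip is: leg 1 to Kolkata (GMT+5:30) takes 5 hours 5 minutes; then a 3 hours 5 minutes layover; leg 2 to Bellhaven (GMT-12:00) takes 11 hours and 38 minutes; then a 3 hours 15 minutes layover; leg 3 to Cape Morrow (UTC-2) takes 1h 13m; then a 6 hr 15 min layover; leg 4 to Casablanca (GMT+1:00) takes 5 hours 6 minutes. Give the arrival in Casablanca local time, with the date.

Convert departure to UTC: 9:19 PM − 4:30 = 4:49 PM UTC on Sep 3.
Add 5 hours and 5 minutes leg 1 → 9:54 PM UTC.
Add 3 hours 5 minutes layover in Kolkata → 12:59 AM UTC (Sep 4).
Add 11 hours and 38 minutes leg 2 → 12:37 PM UTC.
Add 3 hours and 15 minutes layover in Bellhaven → 3:52 PM UTC.
Add 1 hour and 13 minutes leg 3 → 5:05 PM UTC.
Add 6 hours 15 minutes layover in Cape Morrow → 11:20 PM UTC.
Add 5 hours 6 minutes leg 4 → 4:26 AM UTC (Sep 5).
Casablanca is UTC+1:00, so local arrival = 4:26 AM + 1:00 = 5:26 AM on Sep 5.

5:26 AM on September 5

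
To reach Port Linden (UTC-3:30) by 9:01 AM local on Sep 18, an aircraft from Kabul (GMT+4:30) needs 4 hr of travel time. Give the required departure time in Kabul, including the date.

Target arrival in UTC: 9:01 AM + 3:30 = 12:31 PM on Sep 18.
Subtract 4 hours → departure 8:31 AM UTC on Sep 18.
Kabul is UTC+4:30: 8:31 AM + 4:30 = 1:01 PM on Sep 18.

1:01 PM on Sep 18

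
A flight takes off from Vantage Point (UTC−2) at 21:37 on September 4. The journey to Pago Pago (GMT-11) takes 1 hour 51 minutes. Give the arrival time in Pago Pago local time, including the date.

Convert departure to UTC: 21:37 + 2:00 = 23:37 UTC on Sep 4.
Add 1 hour 51 minutes travel time → 01:28 UTC (Sep 5).
Pago Pago is UTC−11:00, so local arrival = 01:28 − 11:00 = 14:28 on Sep 4.

14:28 on September 4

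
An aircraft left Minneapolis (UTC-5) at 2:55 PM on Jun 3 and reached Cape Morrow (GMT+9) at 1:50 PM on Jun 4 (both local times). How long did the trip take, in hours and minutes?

8 hours 55 minutes

Cape Morrow is 14:00 ahead of Minneapolis.
Clock-face elapsed time (ignoring zones) is 22 hours 55 minutes.
Actual elapsed = 22 hours 55 minutes − 14:00 = 8 hours 55 minutes.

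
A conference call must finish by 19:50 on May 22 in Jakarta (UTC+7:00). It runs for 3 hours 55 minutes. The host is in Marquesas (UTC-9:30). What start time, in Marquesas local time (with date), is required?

23:25 on May 21

Target end time in UTC: 19:50 − 7:00 = 12:50 on May 22.
Subtract 3 hours 55 minutes → start 08:55 UTC on May 22.
Marquesas is UTC−9:30: 08:55 − 9:30 = 23:25 on May 21.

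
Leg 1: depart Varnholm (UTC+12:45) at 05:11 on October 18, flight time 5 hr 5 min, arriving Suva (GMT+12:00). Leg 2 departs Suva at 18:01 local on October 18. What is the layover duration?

8 hours 30 minutes

Convert departure to UTC: 05:11 − 12:45 = 16:26 UTC on Oct 17.
Add 5 hours and 5 minutes flight time → 21:31 UTC.
Suva is UTC+12:00, so local arrival = 21:31 + 12:00 = 09:31 on Oct 18.
Layover = 18:01 − 09:31 = 8 hours 30 minutes.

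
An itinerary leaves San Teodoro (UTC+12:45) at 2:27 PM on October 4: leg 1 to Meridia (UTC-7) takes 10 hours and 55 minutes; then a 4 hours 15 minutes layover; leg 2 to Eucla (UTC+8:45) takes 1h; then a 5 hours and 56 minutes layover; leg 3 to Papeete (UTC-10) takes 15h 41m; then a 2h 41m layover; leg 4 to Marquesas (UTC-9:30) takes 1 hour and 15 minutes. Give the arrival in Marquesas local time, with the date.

Convert departure to UTC: 2:27 PM − 12:45 = 1:42 AM UTC on Oct 4.
Add 10 hours 55 minutes leg 1 → 12:37 PM UTC.
Add 4 hours and 15 minutes layover in Meridia → 4:52 PM UTC.
Add 1 hour leg 2 → 5:52 PM UTC.
Add 5 hours and 56 minutes layover in Eucla → 11:48 PM UTC.
Add 15 hours and 41 minutes leg 3 → 3:29 PM UTC (Oct 5).
Add 2 hours 41 minutes layover in Papeete → 6:10 PM UTC.
Add 1 hour and 15 minutes leg 4 → 7:25 PM UTC.
Marquesas is UTC−9:30, so local arrival = 7:25 PM − 9:30 = 9:55 AM on Oct 5.

9:55 AM on October 5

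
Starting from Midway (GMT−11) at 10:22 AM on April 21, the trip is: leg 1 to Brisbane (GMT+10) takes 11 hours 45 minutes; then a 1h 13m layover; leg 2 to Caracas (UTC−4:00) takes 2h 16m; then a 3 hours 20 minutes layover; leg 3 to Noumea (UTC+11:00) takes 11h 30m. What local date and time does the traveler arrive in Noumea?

Convert departure to UTC: 10:22 AM + 11:00 = 9:22 PM UTC on Apr 21.
Add 11 hours 45 minutes leg 1 → 9:07 AM UTC (Apr 22).
Add 1 hour 13 minutes layover in Brisbane → 10:20 AM UTC.
Add 2 hours and 16 minutes leg 2 → 12:36 PM UTC.
Add 3 hours and 20 minutes layover in Caracas → 3:56 PM UTC.
Add 11 hours and 30 minutes leg 3 → 3:26 AM UTC (Apr 23).
Noumea is UTC+11:00, so local arrival = 3:26 AM + 11:00 = 2:26 PM on Apr 23.

2:26 PM on April 23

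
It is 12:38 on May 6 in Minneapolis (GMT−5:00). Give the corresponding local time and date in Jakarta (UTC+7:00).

Jakarta is 12:00 ahead of Minneapolis.
Shift by the zone difference: 12:38 + 12:00 = 00:38 on May 7 in Jakarta.

00:38 on May 7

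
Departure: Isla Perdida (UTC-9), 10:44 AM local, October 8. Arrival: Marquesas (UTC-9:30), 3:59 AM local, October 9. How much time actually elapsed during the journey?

Departure in UTC: 10:44 AM + 9:00 = 7:44 PM on Oct 8.
Arrival in UTC: 3:59 AM + 9:30 = 1:29 PM on Oct 9.
Elapsed = 1:29 PM − 7:44 PM (+1 day) = 17 hours 45 minutes.

17 hours 45 minutes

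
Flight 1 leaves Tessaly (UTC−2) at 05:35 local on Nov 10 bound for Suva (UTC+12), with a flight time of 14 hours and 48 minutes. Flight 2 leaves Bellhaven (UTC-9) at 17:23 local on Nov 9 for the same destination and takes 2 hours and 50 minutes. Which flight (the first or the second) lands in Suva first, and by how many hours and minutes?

the second, by 17 hours 10 minutes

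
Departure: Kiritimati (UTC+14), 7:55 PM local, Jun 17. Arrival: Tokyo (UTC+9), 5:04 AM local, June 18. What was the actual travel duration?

Departure in UTC: 7:55 PM − 14:00 = 5:55 AM on Jun 17.
Arrival in UTC: 5:04 AM − 9:00 = 8:04 PM on Jun 17.
Elapsed = 8:04 PM − 5:55 AM = 14 hours 9 minutes.

14 hours 9 minutes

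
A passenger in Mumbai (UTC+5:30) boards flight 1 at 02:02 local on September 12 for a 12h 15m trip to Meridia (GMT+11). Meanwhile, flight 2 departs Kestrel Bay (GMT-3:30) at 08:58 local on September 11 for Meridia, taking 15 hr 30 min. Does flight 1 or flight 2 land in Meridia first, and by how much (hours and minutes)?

Flight 1 in UTC: 02:02 − 5:30 = 20:32 on Sep 11.
+12 hours and 15 minutes → arrive 08:47 UTC on Sep 12.
Flight 2 in UTC: 08:58 + 3:30 = 12:28 on Sep 11.
+15 hours and 30 minutes → arrive 03:58 UTC on Sep 12.
Flight 2 lands earlier by 4 hours 49 minutes.

the second, by 4 hours 49 minutes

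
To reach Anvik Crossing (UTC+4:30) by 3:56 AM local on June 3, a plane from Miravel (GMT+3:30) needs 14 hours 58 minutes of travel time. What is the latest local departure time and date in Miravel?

11:58 AM on June 2

Target arrival in UTC: 3:56 AM − 4:30 = 11:26 PM on Jun 2.
Subtract 14 hours and 58 minutes → departure 8:28 AM UTC on Jun 2.
Miravel is UTC+3:30: 8:28 AM + 3:30 = 11:58 AM on Jun 2.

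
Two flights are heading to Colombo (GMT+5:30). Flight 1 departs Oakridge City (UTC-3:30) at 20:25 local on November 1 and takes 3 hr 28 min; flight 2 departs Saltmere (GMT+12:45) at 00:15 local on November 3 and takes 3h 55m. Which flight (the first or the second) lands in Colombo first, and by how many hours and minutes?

the first, by 12 hours 2 minutes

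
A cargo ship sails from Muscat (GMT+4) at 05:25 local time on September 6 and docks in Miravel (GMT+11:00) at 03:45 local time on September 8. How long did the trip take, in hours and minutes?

39 hours 20 minutes

Miravel is 7:00 ahead of Muscat.
Clock-face elapsed time (ignoring zones) is 46 hours 20 minutes.
Actual elapsed = 46 hours 20 minutes − 7:00 = 39 hours 20 minutes.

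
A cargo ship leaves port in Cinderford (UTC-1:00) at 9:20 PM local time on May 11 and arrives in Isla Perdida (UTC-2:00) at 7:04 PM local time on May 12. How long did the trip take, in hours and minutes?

Departure in UTC: 9:20 PM + 1:00 = 10:20 PM on May 11.
Arrival in UTC: 7:04 PM + 2:00 = 9:04 PM on May 12.
Elapsed = 9:04 PM − 10:20 PM (+1 day) = 22 hours 44 minutes.

22 hours 44 minutes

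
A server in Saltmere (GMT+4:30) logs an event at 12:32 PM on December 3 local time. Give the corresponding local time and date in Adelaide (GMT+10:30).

In UTC: 12:32 PM − 4:30 = 8:02 AM on Dec 3.
Adelaide is UTC+10:30: 8:02 AM + 10:30 = 6:32 PM on Dec 3.

6:32 PM on December 3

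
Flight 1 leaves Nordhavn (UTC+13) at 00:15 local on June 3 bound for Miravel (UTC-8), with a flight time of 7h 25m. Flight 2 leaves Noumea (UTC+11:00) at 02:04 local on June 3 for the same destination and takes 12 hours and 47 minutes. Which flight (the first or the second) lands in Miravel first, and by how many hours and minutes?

the first, by 9 hours 11 minutes

Flight 1 in UTC: 00:15 − 13:00 = 11:15 on Jun 2.
+7 hours and 25 minutes → arrive 18:40 UTC on Jun 2.
Flight 2 in UTC: 02:04 − 11:00 = 15:04 on Jun 2.
+12 hours 47 minutes → arrive 03:51 UTC on Jun 3.
Flight 1 lands earlier by 9 hours 11 minutes.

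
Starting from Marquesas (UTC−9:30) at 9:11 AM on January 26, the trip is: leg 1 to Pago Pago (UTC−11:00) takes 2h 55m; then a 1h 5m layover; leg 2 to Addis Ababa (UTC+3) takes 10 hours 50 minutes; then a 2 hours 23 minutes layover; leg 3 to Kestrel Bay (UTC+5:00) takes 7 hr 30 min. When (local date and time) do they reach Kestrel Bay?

Convert departure to UTC: 9:11 AM + 9:30 = 6:41 PM UTC on Jan 26.
Add 2 hours and 55 minutes leg 1 → 9:36 PM UTC.
Add 1 hour 5 minutes layover in Pago Pago → 10:41 PM UTC.
Add 10 hours and 50 minutes leg 2 → 9:31 AM UTC (Jan 27).
Add 2 hours 23 minutes layover in Addis Ababa → 11:54 AM UTC.
Add 7 hours and 30 minutes leg 3 → 7:24 PM UTC.
Kestrel Bay is UTC+5:00, so local arrival = 7:24 PM + 5:00 = 12:24 AM on Jan 28.

12:24 AM on Jan 28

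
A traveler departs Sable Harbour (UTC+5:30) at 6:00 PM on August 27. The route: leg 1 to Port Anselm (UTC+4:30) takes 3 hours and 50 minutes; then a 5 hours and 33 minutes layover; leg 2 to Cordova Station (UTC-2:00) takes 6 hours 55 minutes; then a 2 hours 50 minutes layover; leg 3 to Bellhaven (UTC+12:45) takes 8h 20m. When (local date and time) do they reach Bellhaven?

Convert departure to UTC: 6:00 PM − 5:30 = 12:30 PM UTC on Aug 27.
Add 3 hours 50 minutes leg 1 → 4:20 PM UTC.
Add 5 hours 33 minutes layover in Port Anselm → 9:53 PM UTC.
Add 6 hours 55 minutes leg 2 → 4:48 AM UTC (Aug 28).
Add 2 hours and 50 minutes layover in Cordova Station → 7:38 AM UTC.
Add 8 hours 20 minutes leg 3 → 3:58 PM UTC.
Bellhaven is UTC+12:45, so local arrival = 3:58 PM + 12:45 = 4:43 AM on Aug 29.

4:43 AM on August 29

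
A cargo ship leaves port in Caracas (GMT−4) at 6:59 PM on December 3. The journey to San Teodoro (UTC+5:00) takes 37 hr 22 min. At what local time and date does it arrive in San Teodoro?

San Teodoro is 9:00 ahead of Caracas.
After 37 hours and 22 minutes it is 8:21 AM (Dec 5) in Caracas.
Shift by the zone difference: 8:21 AM + 9:00 = 5:21 PM on Dec 5 in San Teodoro.

5:21 PM on Dec 5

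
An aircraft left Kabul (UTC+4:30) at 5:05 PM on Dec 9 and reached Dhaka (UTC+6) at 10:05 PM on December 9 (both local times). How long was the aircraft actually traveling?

3 hours 30 minutes

Departure in UTC: 5:05 PM − 4:30 = 12:35 PM on Dec 9.
Arrival in UTC: 10:05 PM − 6:00 = 4:05 PM on Dec 9.
Elapsed = 4:05 PM − 12:35 PM = 3 hours 30 minutes.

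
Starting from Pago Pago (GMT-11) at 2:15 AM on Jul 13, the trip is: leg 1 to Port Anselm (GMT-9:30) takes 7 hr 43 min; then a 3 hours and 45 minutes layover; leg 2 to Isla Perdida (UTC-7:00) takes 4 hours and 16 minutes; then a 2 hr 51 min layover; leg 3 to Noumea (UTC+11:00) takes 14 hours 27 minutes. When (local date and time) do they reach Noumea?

Convert departure to UTC: 2:15 AM + 11:00 = 1:15 PM UTC on Jul 13.
Add 7 hours 43 minutes leg 1 → 8:58 PM UTC.
Add 3 hours and 45 minutes layover in Port Anselm → 12:43 AM UTC (Jul 14).
Add 4 hours and 16 minutes leg 2 → 4:59 AM UTC.
Add 2 hours and 51 minutes layover in Isla Perdida → 7:50 AM UTC.
Add 14 hours 27 minutes leg 3 → 10:17 PM UTC.
Noumea is UTC+11:00, so local arrival = 10:17 PM + 11:00 = 9:17 AM on Jul 15.

9:17 AM on July 15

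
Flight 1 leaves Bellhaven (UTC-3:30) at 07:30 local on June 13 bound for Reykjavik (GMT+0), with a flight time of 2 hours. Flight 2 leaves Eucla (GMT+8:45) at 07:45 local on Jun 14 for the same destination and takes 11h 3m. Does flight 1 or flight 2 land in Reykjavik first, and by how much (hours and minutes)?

Flight 1 in UTC: 07:30 + 3:30 = 11:00 on Jun 13.
+2 hours → arrive 13:00 UTC on Jun 13.
Flight 2 in UTC: 07:45 − 8:45 = 23:00 on Jun 13.
+11 hours 3 minutes → arrive 10:03 UTC on Jun 14.
Flight 1 lands earlier by 21 hours 3 minutes.

the first, by 21 hours 3 minutes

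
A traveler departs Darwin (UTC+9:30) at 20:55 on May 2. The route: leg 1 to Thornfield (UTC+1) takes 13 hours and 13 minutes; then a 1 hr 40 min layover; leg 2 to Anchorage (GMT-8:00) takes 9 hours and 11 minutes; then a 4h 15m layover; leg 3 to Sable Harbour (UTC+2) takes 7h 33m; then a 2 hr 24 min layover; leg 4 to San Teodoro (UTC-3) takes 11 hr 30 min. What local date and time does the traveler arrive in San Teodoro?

10:11 on May 4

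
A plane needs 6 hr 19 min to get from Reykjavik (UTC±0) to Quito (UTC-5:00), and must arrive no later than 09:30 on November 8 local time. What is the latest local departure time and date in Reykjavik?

Target arrival in UTC: 09:30 + 5:00 = 14:30 on Nov 8.
Subtract 6 hours and 19 minutes → departure 08:11 UTC on Nov 8.
Reykjavik is UTC+0, so departure is 08:11 on Nov 8.

08:11 on November 8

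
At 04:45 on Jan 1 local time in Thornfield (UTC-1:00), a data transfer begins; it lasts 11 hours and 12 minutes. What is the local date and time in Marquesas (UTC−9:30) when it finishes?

Marquesas is 8:30 behind Thornfield.
After 11 hours and 12 minutes it is 15:57 in Thornfield.
Shift by the zone difference: 15:57 − 8:30 = 07:27 on Jan 1 in Marquesas.

07:27 on January 1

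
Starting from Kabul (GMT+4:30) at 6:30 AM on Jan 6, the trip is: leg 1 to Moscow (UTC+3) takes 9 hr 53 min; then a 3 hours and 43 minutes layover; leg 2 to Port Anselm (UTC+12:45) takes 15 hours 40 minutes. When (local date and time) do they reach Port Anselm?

Convert departure to UTC: 6:30 AM − 4:30 = 2:00 AM UTC on Jan 6.
Add 9 hours 53 minutes leg 1 → 11:53 AM UTC.
Add 3 hours 43 minutes layover in Moscow → 3:36 PM UTC.
Add 15 hours 40 minutes leg 2 → 7:16 AM UTC (Jan 7).
Port Anselm is UTC+12:45, so local arrival = 7:16 AM + 12:45 = 8:01 PM on Jan 7.

8:01 PM on January 7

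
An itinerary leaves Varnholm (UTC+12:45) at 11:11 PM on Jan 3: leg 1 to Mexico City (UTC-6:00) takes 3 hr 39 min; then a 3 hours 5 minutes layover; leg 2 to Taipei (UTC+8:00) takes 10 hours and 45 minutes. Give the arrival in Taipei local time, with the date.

11:55 AM on January 4

Convert departure to UTC: 11:11 PM − 12:45 = 10:26 AM UTC on Jan 3.
Add 3 hours and 39 minutes leg 1 → 2:05 PM UTC.
Add 3 hours and 5 minutes layover in Mexico City → 5:10 PM UTC.
Add 10 hours 45 minutes leg 2 → 3:55 AM UTC (Jan 4).
Taipei is UTC+8:00, so local arrival = 3:55 AM + 8:00 = 11:55 AM on Jan 4.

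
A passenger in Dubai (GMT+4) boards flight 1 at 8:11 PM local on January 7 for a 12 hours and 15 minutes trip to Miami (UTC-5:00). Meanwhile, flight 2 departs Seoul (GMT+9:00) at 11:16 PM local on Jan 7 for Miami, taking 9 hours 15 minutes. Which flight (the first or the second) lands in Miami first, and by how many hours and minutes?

Flight 1 in UTC: 8:11 PM − 4:00 = 4:11 PM on Jan 7.
+12 hours 15 minutes → arrive 4:26 AM UTC on Jan 8.
Flight 2 in UTC: 11:16 PM − 9:00 = 2:16 PM on Jan 7.
+9 hours 15 minutes → arrive 11:31 PM UTC on Jan 7.
Flight 2 lands earlier by 4 hours 55 minutes.

the second, by 4 hours 55 minutes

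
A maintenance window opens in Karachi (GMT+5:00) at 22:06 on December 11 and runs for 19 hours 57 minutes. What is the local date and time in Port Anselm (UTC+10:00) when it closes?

23:03 on Dec 12

Convert start to UTC: 22:06 − 5:00 = 17:06 UTC on Dec 11.
Add 19 hours and 57 minutes duration → 13:03 UTC (Dec 12).
Port Anselm is UTC+10:00, so local end time = 13:03 + 10:00 = 23:03 on Dec 12.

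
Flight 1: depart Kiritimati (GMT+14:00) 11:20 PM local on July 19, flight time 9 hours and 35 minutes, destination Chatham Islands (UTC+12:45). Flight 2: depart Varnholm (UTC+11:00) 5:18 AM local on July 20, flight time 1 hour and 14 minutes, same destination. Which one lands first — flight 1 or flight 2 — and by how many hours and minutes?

the first, by 37 minutes

Flight 1 in UTC: 11:20 PM − 14:00 = 9:20 AM on Jul 19.
+9 hours 35 minutes → arrive 6:55 PM UTC on Jul 19.
Flight 2 in UTC: 5:18 AM − 11:00 = 6:18 PM on Jul 19.
+1 hour and 14 minutes → arrive 7:32 PM UTC on Jul 19.
Flight 1 lands earlier by 37 minutes.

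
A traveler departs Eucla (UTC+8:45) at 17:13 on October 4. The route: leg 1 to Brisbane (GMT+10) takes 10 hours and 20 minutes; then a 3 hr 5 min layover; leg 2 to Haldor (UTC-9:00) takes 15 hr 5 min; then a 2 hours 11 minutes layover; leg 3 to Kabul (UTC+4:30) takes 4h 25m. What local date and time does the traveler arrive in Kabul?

00:04 on October 6

Convert departure to UTC: 17:13 − 8:45 = 08:28 UTC on Oct 4.
Add 10 hours and 20 minutes leg 1 → 18:48 UTC.
Add 3 hours 5 minutes layover in Brisbane → 21:53 UTC.
Add 15 hours and 5 minutes leg 2 → 12:58 UTC (Oct 5).
Add 2 hours 11 minutes layover in Haldor → 15:09 UTC.
Add 4 hours and 25 minutes leg 3 → 19:34 UTC.
Kabul is UTC+4:30, so local arrival = 19:34 + 4:30 = 00:04 on Oct 6.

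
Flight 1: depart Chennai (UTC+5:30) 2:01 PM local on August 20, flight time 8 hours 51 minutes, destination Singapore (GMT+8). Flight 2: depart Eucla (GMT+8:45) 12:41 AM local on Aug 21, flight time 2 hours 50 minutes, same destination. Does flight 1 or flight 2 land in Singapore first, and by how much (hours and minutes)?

the first, by 1 hour 24 minutes

Flight 1 in UTC: 2:01 PM − 5:30 = 8:31 AM on Aug 20.
+8 hours and 51 minutes → arrive 5:22 PM UTC on Aug 20.
Flight 2 in UTC: 12:41 AM − 8:45 = 3:56 PM on Aug 20.
+2 hours and 50 minutes → arrive 6:46 PM UTC on Aug 20.
Flight 1 lands earlier by 1 hour 24 minutes.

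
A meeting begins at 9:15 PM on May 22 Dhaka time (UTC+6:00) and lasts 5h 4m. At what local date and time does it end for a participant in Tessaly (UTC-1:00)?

7:19 PM on May 22

Tessaly is 7:00 behind Dhaka.
After 5 hours 4 minutes it is 2:19 AM (May 23) in Dhaka.
Shift by the zone difference: 2:19 AM − 7:00 = 7:19 PM on May 22 in Tessaly.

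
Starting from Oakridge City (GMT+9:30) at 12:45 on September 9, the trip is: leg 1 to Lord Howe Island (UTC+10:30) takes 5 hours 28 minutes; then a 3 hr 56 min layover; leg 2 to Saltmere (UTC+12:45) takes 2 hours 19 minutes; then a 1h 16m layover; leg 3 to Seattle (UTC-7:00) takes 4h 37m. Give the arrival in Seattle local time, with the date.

Convert departure to UTC: 12:45 − 9:30 = 03:15 UTC on Sep 9.
Add 5 hours 28 minutes leg 1 → 08:43 UTC.
Add 3 hours 56 minutes layover in Lord Howe Island → 12:39 UTC.
Add 2 hours 19 minutes leg 2 → 14:58 UTC.
Add 1 hour and 16 minutes layover in Saltmere → 16:14 UTC.
Add 4 hours 37 minutes leg 3 → 20:51 UTC.
Seattle is UTC−7:00, so local arrival = 20:51 − 7:00 = 13:51 on Sep 9.

13:51 on Sep 9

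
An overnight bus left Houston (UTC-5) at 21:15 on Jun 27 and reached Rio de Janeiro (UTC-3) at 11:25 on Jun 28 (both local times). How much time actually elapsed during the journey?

12 hours 10 minutes

Departure in UTC: 21:15 + 5:00 = 02:15 on Jun 28.
Arrival in UTC: 11:25 + 3:00 = 14:25 on Jun 28.
Elapsed = 14:25 − 02:15 = 12 hours 10 minutes.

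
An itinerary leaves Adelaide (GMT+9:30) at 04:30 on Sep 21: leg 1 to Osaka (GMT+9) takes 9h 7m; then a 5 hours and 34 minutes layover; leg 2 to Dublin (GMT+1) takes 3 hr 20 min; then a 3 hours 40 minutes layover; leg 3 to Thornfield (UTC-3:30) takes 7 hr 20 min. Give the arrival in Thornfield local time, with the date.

20:31 on Sep 21

Convert departure to UTC: 04:30 − 9:30 = 19:00 UTC on Sep 20.
Add 9 hours and 7 minutes leg 1 → 04:07 UTC (Sep 21).
Add 5 hours 34 minutes layover in Osaka → 09:41 UTC.
Add 3 hours and 20 minutes leg 2 → 13:01 UTC.
Add 3 hours 40 minutes layover in Dublin → 16:41 UTC.
Add 7 hours and 20 minutes leg 3 → 00:01 UTC (Sep 22).
Thornfield is UTC−3:30, so local arrival = 00:01 − 3:30 = 20:31 on Sep 21.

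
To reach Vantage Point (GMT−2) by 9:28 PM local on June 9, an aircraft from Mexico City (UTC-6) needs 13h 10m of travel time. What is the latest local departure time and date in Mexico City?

4:18 AM on Jun 9

Target arrival in UTC: 9:28 PM + 2:00 = 11:28 PM on Jun 9.
Subtract 13 hours and 10 minutes → departure 10:18 AM UTC on Jun 9.
Mexico City is UTC−6:00: 10:18 AM − 6:00 = 4:18 AM on Jun 9.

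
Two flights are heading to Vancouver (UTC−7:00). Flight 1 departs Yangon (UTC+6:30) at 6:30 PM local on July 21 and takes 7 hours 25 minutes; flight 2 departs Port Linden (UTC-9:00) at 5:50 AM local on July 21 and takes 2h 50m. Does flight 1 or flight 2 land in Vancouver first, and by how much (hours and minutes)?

the second, by 1 hour 45 minutes

Flight 1 in UTC: 6:30 PM − 6:30 = 12:00 PM on Jul 21.
+7 hours 25 minutes → arrive 7:25 PM UTC on Jul 21.
Flight 2 in UTC: 5:50 AM + 9:00 = 2:50 PM on Jul 21.
+2 hours and 50 minutes → arrive 5:40 PM UTC on Jul 21.
Flight 2 lands earlier by 1 hour 45 minutes.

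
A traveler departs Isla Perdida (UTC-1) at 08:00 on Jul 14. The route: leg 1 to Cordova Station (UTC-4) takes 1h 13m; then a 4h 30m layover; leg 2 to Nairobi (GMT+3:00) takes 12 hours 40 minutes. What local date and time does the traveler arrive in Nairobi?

06:23 on July 15

Convert departure to UTC: 08:00 + 1:00 = 09:00 UTC on Jul 14.
Add 1 hour 13 minutes leg 1 → 10:13 UTC.
Add 4 hours 30 minutes layover in Cordova Station → 14:43 UTC.
Add 12 hours 40 minutes leg 2 → 03:23 UTC (Jul 15).
Nairobi is UTC+3:00, so local arrival = 03:23 + 3:00 = 06:23 on Jul 15.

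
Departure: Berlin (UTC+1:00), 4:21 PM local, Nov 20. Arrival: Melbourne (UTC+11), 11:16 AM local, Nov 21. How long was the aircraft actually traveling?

8 hours 55 minutes

Departure in UTC: 4:21 PM − 1:00 = 3:21 PM on Nov 20.
Arrival in UTC: 11:16 AM − 11:00 = 12:16 AM on Nov 21.
Elapsed = 12:16 AM − 3:21 PM (+1 day) = 8 hours 55 minutes.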